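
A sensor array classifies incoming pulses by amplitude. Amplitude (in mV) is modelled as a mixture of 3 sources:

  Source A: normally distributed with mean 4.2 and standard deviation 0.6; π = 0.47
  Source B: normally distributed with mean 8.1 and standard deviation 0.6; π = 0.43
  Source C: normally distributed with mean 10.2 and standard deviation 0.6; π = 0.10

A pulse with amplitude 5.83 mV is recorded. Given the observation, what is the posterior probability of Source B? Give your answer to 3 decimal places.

By Bayes' theorem, P(k | x) = π_k f_k(x) / Σ_j π_j f_j(x).
Component likelihoods at x = 5.83 mV:
  L_A = 0.0166017
  L_B = 0.00051832
  L_C = 2.01262e-12
Multiply by the mixture weights:
  π_A·L_A = 0.47 × 0.0166017 = 0.00780279
  π_B·L_B = 0.43 × 0.00051832 = 0.000222877
  π_C·L_C = 0.10 × 2.01262e-12 = 2.01262e-13
Sum: 0.00780279 + 0.000222877 + 2.01262e-13 = 0.00802566
P(Source B | data) = 0.000222877 / 0.00802566 ≈ 0.028

0.028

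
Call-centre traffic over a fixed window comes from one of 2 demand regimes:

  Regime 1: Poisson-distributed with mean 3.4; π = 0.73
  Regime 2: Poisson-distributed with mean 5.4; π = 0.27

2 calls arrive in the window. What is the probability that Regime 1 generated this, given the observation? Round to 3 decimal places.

The responsibility of component k is π_k f_k(x) divided by Σ_j π_j f_j(x).
Poisson probabilities:
  L_1 = e^(−3.4)·3.4^2/2! = 0.192898
  L_2 = e^(−5.4)·5.4^2/2! = 0.0658518
Multiply by the mixture weights:
  π_1·L_1 = 0.73 × 0.192898 = 0.140815
  π_2·L_2 = 0.27 × 0.0658518 = 0.01778
Marginal: 0.140815 + 0.01778 = 0.158595
P(Regime 1 | data) = 0.140815 / 0.158595 ≈ 0.888

0.888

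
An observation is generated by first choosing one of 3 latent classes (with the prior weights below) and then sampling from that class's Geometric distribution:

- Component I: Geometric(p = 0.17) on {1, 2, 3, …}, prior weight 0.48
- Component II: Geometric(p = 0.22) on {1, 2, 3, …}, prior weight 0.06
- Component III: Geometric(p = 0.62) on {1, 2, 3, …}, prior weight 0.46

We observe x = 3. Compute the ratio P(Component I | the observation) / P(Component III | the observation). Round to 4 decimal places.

1.3650

Posterior odds = (w_i f_i(x)) / (w_j f_j(x)); the normalising sum cancels.
Component likelihoods at x = 3:
  f_I = 0.17·(1−0.17)^2 = 0.17·0.6889 = 0.117113
  f_II = 0.22·(1−0.22)^2 = 0.22·0.6084 = 0.133848
  f_III = 0.62·(1−0.62)^2 = 0.62·0.1444 = 0.089528
Posterior odds = (w_I·f_I) / (w_III·f_III) = (0.48·0.117113) / (0.46·0.089528) = 0.0562142 / 0.0411829 ≈ 1.3650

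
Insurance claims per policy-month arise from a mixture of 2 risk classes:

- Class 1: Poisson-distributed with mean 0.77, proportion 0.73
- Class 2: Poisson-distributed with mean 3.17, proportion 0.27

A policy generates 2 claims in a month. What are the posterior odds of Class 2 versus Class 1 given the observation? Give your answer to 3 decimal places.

The posterior odds equal the prior odds times the likelihood ratio: (P(Z=i)/P(Z=j))·(f_i(x)/f_j(x)).
Evaluate each component's likelihood at the observed value:
  p_1 = e^(−0.77)·0.77^2/2! = 0.13726
  p_2 = e^(−3.17)·3.17^2/2! = 0.211045
Odds = (0.27/0.73) × (0.211045/0.13726) = 0.369863 × 1.53755 ≈ 0.569

0.569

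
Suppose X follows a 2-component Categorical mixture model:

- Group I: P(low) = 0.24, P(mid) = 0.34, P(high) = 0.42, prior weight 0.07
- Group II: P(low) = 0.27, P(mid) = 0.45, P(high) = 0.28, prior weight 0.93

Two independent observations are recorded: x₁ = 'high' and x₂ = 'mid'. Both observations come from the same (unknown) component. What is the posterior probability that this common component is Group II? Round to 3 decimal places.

By Bayes' theorem, P(k | x) = π_k f_k(x) / Σ_j π_j f_j(x).
Since both observations come from the same component, the likelihood for component k is f_k(x₁)·f_k(x₂).
  p_I = [P(high | comp) = 0.42] × [0.34] = 0.1428
  p_II = [P(high | comp) = 0.28] × [0.45] = 0.126
Weight by the priors:
  π_I·p_I = 0.07 × 0.1428 = 0.009996
  π_II·p_II = 0.93 × 0.126 = 0.11718
Denominator: 0.009996 + 0.11718 = 0.127176
P(Group II | x) ≈ 0.921

0.921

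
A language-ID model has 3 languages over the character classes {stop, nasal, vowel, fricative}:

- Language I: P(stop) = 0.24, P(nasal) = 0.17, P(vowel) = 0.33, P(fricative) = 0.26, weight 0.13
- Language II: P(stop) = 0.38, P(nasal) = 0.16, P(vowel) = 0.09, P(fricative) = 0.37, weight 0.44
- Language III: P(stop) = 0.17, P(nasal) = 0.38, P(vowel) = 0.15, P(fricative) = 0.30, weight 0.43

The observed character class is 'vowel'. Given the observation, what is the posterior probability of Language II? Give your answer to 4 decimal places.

By Bayes' theorem, P(k | x) = π_k f_k(x) / Σ_j π_j f_j(x).
Categorical probabilities:
  p_I = P(vowel | comp) = 0.33
  p_II = P(vowel | comp) = 0.09
  p_III = P(vowel | comp) = 0.15
Unnormalised posteriors:
  π_I·p_I = 0.13 × 0.33 = 0.0429
  π_II·p_II = 0.44 × 0.09 = 0.0396
  π_III·p_III = 0.43 × 0.15 = 0.0645
Evidence: 0.0429 + 0.0396 + 0.0645 = 0.147
P(Language II | the observation) = 0.0396 / 0.147 ≈ 0.2694

0.2694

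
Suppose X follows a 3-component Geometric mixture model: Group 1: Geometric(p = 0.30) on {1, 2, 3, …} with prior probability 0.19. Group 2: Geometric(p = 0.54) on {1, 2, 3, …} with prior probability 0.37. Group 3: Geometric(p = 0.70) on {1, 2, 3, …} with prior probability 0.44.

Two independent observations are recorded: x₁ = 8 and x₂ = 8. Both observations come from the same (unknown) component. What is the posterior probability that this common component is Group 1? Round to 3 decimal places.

0.983

By Bayes' theorem, P(k | x) = P(Z=k) f_k(x) / Σ_j P(Z=j) f_j(x).
Since both observations come from the same component, the likelihood for component k is f_k(x₁)·f_k(x₂).
  p_1 = [0.30·(1−0.30)^7 = 0.30·0.0823543 = 0.0247063] × [0.0247063] = 0.000610401
  p_2 = [0.54·(1−0.54)^7 = 0.54·0.00435818 = 0.00235342] × [0.00235342] = 5.53856e-06
  p_3 = [0.70·(1−0.70)^7 = 0.70·0.0002187 = 0.00015309] × [0.00015309] = 2.34365e-08
Weight by the priors:
  P(Z=1)·p_1 = 0.19 × 0.000610401 = 0.000115976
  P(Z=2)·p_2 = 0.37 × 5.53856e-06 = 2.04927e-06
  P(Z=3)·p_3 = 0.44 × 2.34365e-08 = 1.03121e-08
Marginal: 0.000115976 + 2.04927e-06 + 1.03121e-08 = 0.000118036
P(Group 1 | x₁,x₂) = 0.000115976 / 0.000118036 ≈ 0.983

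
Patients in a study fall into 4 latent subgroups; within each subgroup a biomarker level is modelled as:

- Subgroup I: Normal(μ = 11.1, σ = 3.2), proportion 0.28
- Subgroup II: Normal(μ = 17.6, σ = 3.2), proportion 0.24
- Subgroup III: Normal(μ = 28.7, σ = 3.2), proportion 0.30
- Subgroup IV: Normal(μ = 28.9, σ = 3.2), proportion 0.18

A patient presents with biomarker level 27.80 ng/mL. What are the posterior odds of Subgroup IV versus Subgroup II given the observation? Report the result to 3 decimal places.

113.672

Only the two components matter; the odds are (π_i f_i(x)) / (π_j f_j(x)).
Normal densities:
  p_I = 1.51942e-07
  p_II = 0.000775372
  p_III = 0.119835
  p_IV = 0.117517
0.0211531 / 0.000186089 ≈ 113.672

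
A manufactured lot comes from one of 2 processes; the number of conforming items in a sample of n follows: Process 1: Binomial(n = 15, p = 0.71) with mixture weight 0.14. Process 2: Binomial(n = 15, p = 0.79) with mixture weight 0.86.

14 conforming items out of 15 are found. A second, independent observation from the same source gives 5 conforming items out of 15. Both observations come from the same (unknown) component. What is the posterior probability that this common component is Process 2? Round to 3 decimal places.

0.573

By Bayes' theorem, P(k | x) = w_k f_k(x) / Σ_j w_j f_j(x).
Since both observations come from the same component, the likelihood for component k is f_k(x₁)·f_k(x₂).
  L_1 = [C(15,14)·0.71^14·0.29^1 = 15·0.00827212·0.29 = 0.0359837] × [0.00227943] = 8.20225e-05
  L_2 = [C(15,14)·0.79^14·0.21^1 = 15·0.036879·0.21 = 0.116169] × [0.000154129] = 1.7905e-05
Prior × likelihood for each component:
  w_1·L_1 = 0.14 × 8.20225e-05 = 1.14832e-05
  w_2·L_2 = 0.86 × 1.7905e-05 = 1.53983e-05
Sum: 1.14832e-05 + 1.53983e-05 = 2.68814e-05
P(Process 2 | x₁, x₂) = 1.53983e-05 / 2.68814e-05 ≈ 0.573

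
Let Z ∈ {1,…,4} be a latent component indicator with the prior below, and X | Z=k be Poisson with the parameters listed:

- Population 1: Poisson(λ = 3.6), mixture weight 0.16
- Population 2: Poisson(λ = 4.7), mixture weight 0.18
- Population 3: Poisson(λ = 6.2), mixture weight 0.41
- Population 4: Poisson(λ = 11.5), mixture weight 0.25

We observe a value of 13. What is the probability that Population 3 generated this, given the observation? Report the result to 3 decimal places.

Posterior ∝ prior × likelihood, so P(k | x) ∝ w_k f_k(x); normalise over all components.
Evaluate each component's likelihood at the observed value:
  f_1 = e^(−3.6)·3.6^13/13! = 7.485e-05
  f_2 = e^(−4.7)·4.7^13/13! = 0.000797642
  f_3 = e^(−6.2)·6.2^13/13! = 0.00651907
  f_4 = e^(−11.5)·11.5^13/13! = 0.100093
Multiply by the mixture weights:
  w_1·f_1 = 0.16 × 7.485e-05 = 1.1976e-05
  w_2·f_2 = 0.18 × 0.000797642 = 0.000143575
  w_3·f_3 = 0.41 × 0.00651907 = 0.00267282
  w_4·f_4 = 0.25 × 0.100093 = 0.0250233
Normaliser: 1.1976e-05 + 0.000143575 + 0.00267282 + 0.0250233 = 0.0278517
Responsibility of Population 3: 0.00267282 / 0.0278517 ≈ 0.096

0.096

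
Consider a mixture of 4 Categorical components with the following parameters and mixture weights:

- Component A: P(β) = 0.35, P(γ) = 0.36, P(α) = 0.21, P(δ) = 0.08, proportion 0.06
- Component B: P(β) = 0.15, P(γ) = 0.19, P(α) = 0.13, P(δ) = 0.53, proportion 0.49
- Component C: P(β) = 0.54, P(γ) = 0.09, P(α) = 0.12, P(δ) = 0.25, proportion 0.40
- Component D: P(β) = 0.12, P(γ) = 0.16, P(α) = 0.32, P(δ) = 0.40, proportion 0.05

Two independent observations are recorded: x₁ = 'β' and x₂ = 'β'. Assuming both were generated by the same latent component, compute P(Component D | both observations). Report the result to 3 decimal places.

Apply Bayes' rule: the posterior for each component is proportional to its prior times its likelihood at x.
Since both observations come from the same component, the likelihood for component k is f_k(x₁)·f_k(x₂).
  f_A = [P(β | comp) = 0.35] × [0.35] = 0.1225
  f_B = [P(β | comp) = 0.15] × [0.15] = 0.0225
  f_C = [P(β | comp) = 0.54] × [0.54] = 0.2916
  f_D = [P(β | comp) = 0.12] × [0.12] = 0.0144
Prior × likelihood for each component:
  w_A·f_A = 0.06 × 0.1225 = 0.00735
  w_B·f_B = 0.49 × 0.0225 = 0.011025
  w_C·f_C = 0.40 × 0.2916 = 0.11664
  w_D·f_D = 0.05 × 0.0144 = 0.00072
Marginal: 0.00735 + 0.011025 + 0.11664 + 0.00072 = 0.135735
P(Component D | data) ≈ 0.005

0.005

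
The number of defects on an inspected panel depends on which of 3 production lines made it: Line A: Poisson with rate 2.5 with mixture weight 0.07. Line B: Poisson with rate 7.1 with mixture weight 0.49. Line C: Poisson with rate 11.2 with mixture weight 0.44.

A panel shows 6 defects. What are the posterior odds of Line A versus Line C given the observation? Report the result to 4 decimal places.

Posterior odds = (π_i f_i(x)) / (π_j f_j(x)); the normalising sum cancels.
Poisson probabilities:
  p_A = e^(−2.5)·2.5^6/6! = 0.0278337
  p_B = e^(−7.1)·7.1^6/6! = 0.1468
  p_C = e^(−11.2)·11.2^6/6! = 0.0374867
Odds = (0.07/0.44) × (0.0278337/0.0374867) = 0.159091 × 0.742496 ≈ 0.1181

0.1181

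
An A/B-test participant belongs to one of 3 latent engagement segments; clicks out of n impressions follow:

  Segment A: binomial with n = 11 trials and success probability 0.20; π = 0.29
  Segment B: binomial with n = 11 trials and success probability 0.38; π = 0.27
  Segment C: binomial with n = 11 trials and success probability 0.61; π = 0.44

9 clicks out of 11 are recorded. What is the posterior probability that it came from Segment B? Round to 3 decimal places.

Apply Bayes' rule: the posterior for each component is proportional to its prior times its likelihood at x.
Binomial probabilities:
  L_A = C(11,9)·0.20^9·0.80^2 = 55·5.12e-07·0.64 = 1.80224e-05
  L_B = C(11,9)·0.38^9·0.62^2 = 55·0.000165216·0.3844 = 0.003493
  L_C = C(11,9)·0.61^9·0.39^2 = 55·0.0116941·0.1521 = 0.0978274
Unnormalised posteriors:
  π_A·L_A = 0.29 × 1.80224e-05 = 5.2265e-06
  π_B·L_B = 0.27 × 0.003493 = 0.00094311
  π_C·L_C = 0.44 × 0.0978274 = 0.043044
Denominator: 5.2265e-06 + 0.00094311 + 0.043044 = 0.0439924
P(Segment B | 9 clicks out of 11) ≈ 0.021

0.021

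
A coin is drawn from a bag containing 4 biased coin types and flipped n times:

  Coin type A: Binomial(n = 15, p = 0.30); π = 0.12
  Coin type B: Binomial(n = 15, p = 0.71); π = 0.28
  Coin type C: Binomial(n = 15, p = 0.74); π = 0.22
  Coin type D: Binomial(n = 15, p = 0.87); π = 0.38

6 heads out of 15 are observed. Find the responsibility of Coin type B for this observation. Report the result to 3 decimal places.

0.122

Apply Bayes' rule: the posterior for each component is proportional to its prior times its likelihood at x.
Component likelihoods at x = 6 heads out of 15:
  p_A = C(15,6)·0.30^6·0.70^9 = 5005·0.000729·0.0403536 = 0.147236
  p_B = C(15,6)·0.71^6·0.29^9 = 5005·0.1281·1.45071e-05 = 0.00930114
  p_C = C(15,6)·0.74^6·0.26^9 = 5005·0.164206·5.4295e-06 = 0.00446226
  p_D = C(15,6)·0.87^6·0.13^9 = 5005·0.433626·1.06045e-08 = 2.30149e-05
Unnormalised posteriors:
  P(Z=A)·p_A = 0.12 × 0.147236 = 0.0176683
  P(Z=B)·p_B = 0.28 × 0.00930114 = 0.00260432
  P(Z=C)·p_C = 0.22 × 0.00446226 = 0.000981696
  P(Z=D)·p_D = 0.38 × 2.30149e-05 = 8.74568e-06
Denominator: 0.0176683 + 0.00260432 + 0.000981696 + 8.74568e-06 = 0.0212631
P(Coin type B | the observation) = 0.00260432 / 0.0212631 ≈ 0.122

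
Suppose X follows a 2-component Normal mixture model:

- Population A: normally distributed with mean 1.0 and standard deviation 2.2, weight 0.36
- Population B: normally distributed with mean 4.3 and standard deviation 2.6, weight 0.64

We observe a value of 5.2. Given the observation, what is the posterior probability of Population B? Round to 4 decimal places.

The responsibility of component k is w_k f_k(x) divided by Σ_j w_j f_j(x).
Component likelihoods at x = 5.2:
  p_A = 0.0293134
  p_B = 0.144517
Weight by the priors:
  w_A·p_A = 0.36 × 0.0293134 = 0.0105528
  w_B·p_B = 0.64 × 0.144517 = 0.0924906
Sum: 0.0105528 + 0.0924906 = 0.103043
P(Population B | 5.2) ≈ 0.8976

0.8976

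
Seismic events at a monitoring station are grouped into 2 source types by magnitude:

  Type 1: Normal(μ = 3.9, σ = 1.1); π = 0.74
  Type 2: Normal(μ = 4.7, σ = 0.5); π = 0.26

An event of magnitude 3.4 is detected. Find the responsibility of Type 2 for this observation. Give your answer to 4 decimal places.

P(component k | x) = P(Z=k)·f_k(x) / marginal(x), where marginal(x) = Σ_j P(Z=j)·f_j(x).
Normal densities:
  p_1 = 0.327079
  p_2 = 0.0271659
Unnormalised posteriors:
  P(Z=1)·p_1 = 0.74 × 0.327079 = 0.242038
  P(Z=2)·p_2 = 0.26 × 0.0271659 = 0.00706314
Denominator: 0.242038 + 0.00706314 = 0.249101
P(Type 2 | x) ≈ 0.0284

0.0284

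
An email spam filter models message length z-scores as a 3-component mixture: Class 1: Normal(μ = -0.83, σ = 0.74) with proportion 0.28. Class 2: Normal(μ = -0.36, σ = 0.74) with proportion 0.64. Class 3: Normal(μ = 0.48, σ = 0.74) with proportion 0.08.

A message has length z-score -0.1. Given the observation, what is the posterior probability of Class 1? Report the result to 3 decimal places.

0.207

The responsibility of component k is w_k f_k(x) divided by Σ_j w_j f_j(x).
Normal densities:
  L_1 = (1/(0.74·√(2π)))·exp(−(-0.1−-0.83)²/(2·0.74²)) = 0.539111·exp(-0.48658) = 0.331406
  L_2 = (1/(0.74·√(2π)))·exp(−(-0.1−-0.36)²/(2·0.74²)) = 0.539111·exp(-0.06172) = 0.506841
  L_3 = (1/(0.74·√(2π)))·exp(−(-0.1−0.48)²/(2·0.74²)) = 0.539111·exp(-0.30716) = 0.396535
Unnormalised posteriors:
  w_1·L_1 = 0.28 × 0.331406 = 0.0927937
  w_2·L_2 = 0.64 × 0.506841 = 0.324378
  w_3·L_3 = 0.08 × 0.396535 = 0.0317228
Denominator: 0.0927937 + 0.324378 + 0.0317228 = 0.448895
Responsibility of Class 1: 0.0927937 / 0.448895 ≈ 0.207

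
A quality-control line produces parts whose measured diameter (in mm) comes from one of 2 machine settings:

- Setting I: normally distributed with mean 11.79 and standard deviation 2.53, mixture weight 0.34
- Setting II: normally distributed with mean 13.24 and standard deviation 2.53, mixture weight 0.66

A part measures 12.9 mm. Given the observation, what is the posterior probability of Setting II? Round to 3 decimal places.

The responsibility of component k is P(Z=k) f_k(x) divided by Σ_j P(Z=j) f_j(x).
Component likelihoods at x = 12.9 mm:
  f_I = (1/(2.53·√(2π)))·exp(−(12.9−11.79)²/(2·2.53²)) = 0.157685·exp(-0.09624) = 0.143216
  f_II = (1/(2.53·√(2π)))·exp(−(12.9−13.24)²/(2·2.53²)) = 0.157685·exp(-0.00903) = 0.156267
Prior × likelihood for each component:
  P(Z=I)·f_I = 0.34 × 0.143216 = 0.0486934
  P(Z=II)·f_II = 0.66 × 0.156267 = 0.103136
Marginal: 0.0486934 + 0.103136 = 0.15183
Responsibility of Setting II: 0.103136 / 0.15183 ≈ 0.679

0.679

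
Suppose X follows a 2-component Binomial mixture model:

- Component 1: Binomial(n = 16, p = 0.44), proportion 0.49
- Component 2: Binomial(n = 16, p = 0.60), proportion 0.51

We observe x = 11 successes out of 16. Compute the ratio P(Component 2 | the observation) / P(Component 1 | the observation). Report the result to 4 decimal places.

Only the two components matter; the odds are (P(Z=i) f_i(x)) / (P(Z=j) f_j(x)).
Component likelihoods at x = 11 successes out of 16:
  f_1 = 0.0287874
  f_2 = 0.162273
Odds = (0.51/0.49) × (0.162273/0.0287874) = 1.04082 × 5.63695 ≈ 5.8670

5.8670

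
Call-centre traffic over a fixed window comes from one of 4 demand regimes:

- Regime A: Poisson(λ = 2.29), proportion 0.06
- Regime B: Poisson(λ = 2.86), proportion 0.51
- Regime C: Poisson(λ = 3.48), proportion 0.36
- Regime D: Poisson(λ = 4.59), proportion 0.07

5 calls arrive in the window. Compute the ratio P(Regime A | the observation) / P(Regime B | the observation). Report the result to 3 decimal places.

The posterior odds equal the prior odds times the likelihood ratio: (π_i/π_j)·(f_i(x)/f_j(x)).
Poisson probabilities:
  L_A = 0.0531449
  L_B = 0.0913202
  L_C = 0.13103
  L_D = 0.172374
Odds = (0.06/0.51) × (0.0531449/0.0913202) = 0.117647 × 0.581963 ≈ 0.068

0.068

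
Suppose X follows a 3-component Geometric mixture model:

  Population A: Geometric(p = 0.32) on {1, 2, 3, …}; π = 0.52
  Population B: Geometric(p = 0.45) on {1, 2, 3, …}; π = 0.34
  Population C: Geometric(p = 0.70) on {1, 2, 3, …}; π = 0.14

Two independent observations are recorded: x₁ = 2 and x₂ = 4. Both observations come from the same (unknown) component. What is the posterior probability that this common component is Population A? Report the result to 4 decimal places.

By Bayes' theorem, P(k | x) = P(Z=k) f_k(x) / Σ_j P(Z=j) f_j(x).
Since both observations come from the same component, the likelihood for component k is f_k(x₁)·f_k(x₂).
  f_A = [0.32·(1−0.32)^1 = 0.32·0.68 = 0.2176] × [0.100618] = 0.0218945
  f_B = [0.45·(1−0.45)^1 = 0.45·0.55 = 0.2475] × [0.0748688] = 0.01853
  f_C = [0.70·(1−0.70)^1 = 0.70·0.3 = 0.21] × [0.0189] = 0.003969
Prior × likelihood for each component:
  P(Z=A)·f_A = 0.52 × 0.0218945 = 0.0113852
  P(Z=B)·f_B = 0.34 × 0.01853 = 0.00630021
  P(Z=C)·f_C = 0.14 × 0.003969 = 0.00055566
Marginal: 0.0113852 + 0.00630021 + 0.00055566 = 0.018241
So the posterior for Population A is 0.0113852 / 0.018241 ≈ 0.6242.

0.6242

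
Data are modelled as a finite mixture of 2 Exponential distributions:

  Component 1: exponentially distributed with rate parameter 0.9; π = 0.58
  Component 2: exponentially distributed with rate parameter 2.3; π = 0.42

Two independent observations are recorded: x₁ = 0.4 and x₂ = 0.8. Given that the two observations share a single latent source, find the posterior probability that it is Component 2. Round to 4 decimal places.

The responsibility of component k is w_k f_k(x) divided by Σ_j w_j f_j(x).
Since both observations come from the same component, the likelihood for component k is f_k(x₁)·f_k(x₂).
  p_1 = [0.627909] × [0.438077] = 0.275072
  p_2 = [0.916594] × [0.36528] = 0.334813
Multiply by the mixture weights:
  w_1·p_1 = 0.58 × 0.275072 = 0.159542
  w_2·p_2 = 0.42 × 0.334813 = 0.140622
Evidence: 0.159542 + 0.140622 = 0.300164
Responsibility of Component 2: 0.140622 / 0.300164 ≈ 0.4685

0.4685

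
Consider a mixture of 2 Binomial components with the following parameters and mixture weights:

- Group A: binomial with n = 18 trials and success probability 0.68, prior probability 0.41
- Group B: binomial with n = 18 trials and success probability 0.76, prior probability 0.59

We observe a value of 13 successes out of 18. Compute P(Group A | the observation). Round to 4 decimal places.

Apply Bayes' rule: the posterior for each component is proportional to its prior times its likelihood at x.
Binomial probabilities:
  L_A = C(18,13)·0.68^13·0.32^5 = 8568·0.00664685·0.00335544 = 0.191093
  L_B = C(18,13)·0.76^13·0.24^5 = 8568·0.0282213·0.000796262 = 0.192536
Weight by the priors:
  w_A·L_A = 0.41 × 0.191093 = 0.0783482
  w_B·L_B = 0.59 × 0.192536 = 0.113596
Marginal: 0.0783482 + 0.113596 = 0.191945
Responsibility of Group A: 0.0783482 / 0.191945 ≈ 0.4082

0.4082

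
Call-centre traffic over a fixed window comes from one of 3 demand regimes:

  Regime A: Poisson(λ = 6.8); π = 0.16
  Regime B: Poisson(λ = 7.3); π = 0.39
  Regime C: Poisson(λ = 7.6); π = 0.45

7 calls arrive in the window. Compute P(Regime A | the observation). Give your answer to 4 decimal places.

The responsibility of component k is π_k f_k(x) divided by Σ_j π_j f_j(x).
Poisson probabilities:
  p_A = 0.148569
  p_B = 0.148074
  p_C = 0.145421
Multiply by the mixture weights:
  π_A·p_A = 0.16 × 0.148569 = 0.0237711
  π_B·p_B = 0.39 × 0.148074 = 0.057749
  π_C·p_C = 0.45 × 0.145421 = 0.0654394
Sum: 0.0237711 + 0.057749 + 0.0654394 = 0.146959
Responsibility of Regime A: 0.0237711 / 0.146959 ≈ 0.1618

0.1618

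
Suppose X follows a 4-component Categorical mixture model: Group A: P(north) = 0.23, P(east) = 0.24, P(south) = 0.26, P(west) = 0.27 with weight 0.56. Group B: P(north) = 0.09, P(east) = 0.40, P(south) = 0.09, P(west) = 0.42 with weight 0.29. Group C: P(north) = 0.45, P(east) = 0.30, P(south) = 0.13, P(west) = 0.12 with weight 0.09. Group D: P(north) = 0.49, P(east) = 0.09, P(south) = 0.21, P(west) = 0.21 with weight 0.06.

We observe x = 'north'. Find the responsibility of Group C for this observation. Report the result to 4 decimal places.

0.1802

Apply Bayes' rule: the posterior for each component is proportional to its prior times its likelihood at x.
Categorical probabilities:
  p_A = 0.23
  p_B = 0.09
  p_C = 0.45
  p_D = 0.49
Unnormalised posteriors:
  π_A·p_A = 0.56 × 0.23 = 0.1288
  π_B·p_B = 0.29 × 0.09 = 0.0261
  π_C·p_C = 0.09 × 0.45 = 0.0405
  π_D·p_D = 0.06 × 0.49 = 0.0294
Normaliser: 0.1288 + 0.0261 + 0.0405 + 0.0294 = 0.2248
P(Group C | the observation) = 0.0405 / 0.2248 ≈ 0.1802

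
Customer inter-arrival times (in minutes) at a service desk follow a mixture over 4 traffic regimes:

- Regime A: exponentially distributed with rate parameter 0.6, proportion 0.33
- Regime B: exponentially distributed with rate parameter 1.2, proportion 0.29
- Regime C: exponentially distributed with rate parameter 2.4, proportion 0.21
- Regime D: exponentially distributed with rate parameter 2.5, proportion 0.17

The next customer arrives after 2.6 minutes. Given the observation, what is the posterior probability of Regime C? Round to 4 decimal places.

Posterior ∝ prior × likelihood, so P(k | x) ∝ w_k f_k(x); normalise over all components.
Component likelihoods at x = 2.6 minutes:
  L_A = 0.6·e^(−0.6·2.6) = 0.6·e^(−1.5600) = 0.126082
  L_B = 1.2·e^(−1.2·2.6) = 1.2·e^(−3.1200) = 0.0529886
  L_C = 2.4·e^(−2.4·2.6) = 2.4·e^(−6.2400) = 0.00467965
  L_D = 2.5·e^(−2.5·2.6) = 2.5·e^(−6.5000) = 0.0037586
Multiply by the mixture weights:
  w_A·L_A = 0.33 × 0.126082 = 0.0416069
  w_B·L_B = 0.29 × 0.0529886 = 0.0153667
  w_C·L_C = 0.21 × 0.00467965 = 0.000982727
  w_D·L_D = 0.17 × 0.0037586 = 0.000638962
Denominator: 0.0416069 + 0.0153667 + 0.000982727 + 0.000638962 = 0.0585953
So the posterior for Regime C is 0.000982727 / 0.0585953 ≈ 0.0168.

0.0168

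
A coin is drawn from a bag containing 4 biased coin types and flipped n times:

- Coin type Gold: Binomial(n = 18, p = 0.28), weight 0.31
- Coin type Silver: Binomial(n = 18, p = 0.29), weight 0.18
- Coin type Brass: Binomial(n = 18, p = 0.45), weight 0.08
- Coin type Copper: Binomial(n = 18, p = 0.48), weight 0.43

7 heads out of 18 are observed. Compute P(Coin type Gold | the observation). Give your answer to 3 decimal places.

The responsibility of component k is P(Z=k) f_k(x) divided by Σ_j P(Z=j) f_j(x).
Evaluate each component's likelihood at the observed value:
  f_Gold = 0.115749
  f_Silver = 0.126877
  f_Brass = 0.165665
  f_Copper = 0.140437
Prior × likelihood for each component:
  P(Z=Gold)·f_Gold = 0.31 × 0.115749 = 0.0358823
  P(Z=Silver)·f_Silver = 0.18 × 0.126877 = 0.0228378
  P(Z=Brass)·f_Brass = 0.08 × 0.165665 = 0.0132532
  P(Z=Copper)·f_Copper = 0.43 × 0.140437 = 0.0603877
Sum: 0.0358823 + 0.0228378 + 0.0132532 + 0.0603877 = 0.132361
P(Coin type Gold | data) ≈ 0.271

0.271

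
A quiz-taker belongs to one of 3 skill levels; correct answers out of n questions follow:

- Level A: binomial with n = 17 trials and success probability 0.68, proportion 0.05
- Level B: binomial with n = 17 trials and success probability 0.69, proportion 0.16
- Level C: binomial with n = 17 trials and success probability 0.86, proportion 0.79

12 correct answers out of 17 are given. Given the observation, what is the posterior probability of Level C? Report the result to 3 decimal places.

P(component k | x) = w_k·f_k(x) / marginal(x), where marginal(x) = Σ_j w_j·f_j(x).
Binomial probabilities:
  p_A = C(17,12)·0.68^12·0.32^5 = 6188·0.00977478·0.00335544 = 0.202958
  p_B = C(17,12)·0.69^12·0.31^5 = 6188·0.0116463·0.00286292 = 0.206323
  p_C = C(17,12)·0.86^12·0.14^5 = 6188·0.163675·5.37824e-05 = 0.0544718
Weight by the priors:
  w_A·p_A = 0.05 × 0.202958 = 0.0101479
  w_B·p_B = 0.16 × 0.206323 = 0.0330117
  w_C·p_C = 0.79 × 0.0544718 = 0.0430327
Denominator: 0.0101479 + 0.0330117 + 0.0430327 = 0.0861924
Responsibility of Level C: 0.0430327 / 0.0861924 ≈ 0.499

0.499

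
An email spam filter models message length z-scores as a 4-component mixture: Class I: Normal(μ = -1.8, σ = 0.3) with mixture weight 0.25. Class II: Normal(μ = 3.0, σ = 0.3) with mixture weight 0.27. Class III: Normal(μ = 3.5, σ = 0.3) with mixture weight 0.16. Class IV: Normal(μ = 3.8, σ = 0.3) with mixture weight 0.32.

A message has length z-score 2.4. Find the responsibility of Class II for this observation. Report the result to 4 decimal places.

P(component k | x) = π_k·f_k(x) / marginal(x), where marginal(x) = Σ_j π_j·f_j(x).
Evaluate each component's likelihood at the observed value:
  p_I = (1/(0.3·√(2π)))·exp(−(2.4−-1.8)²/(2·0.3²)) = 1.329808·exp(-98.00000) = 3.65536e-43
  p_II = (1/(0.3·√(2π)))·exp(−(2.4−3.0)²/(2·0.3²)) = 1.329808·exp(-2.00000) = 0.17997
  p_III = (1/(0.3·√(2π)))·exp(−(2.4−3.5)²/(2·0.3²)) = 1.329808·exp(-6.72222) = 0.0016009
  p_IV = (1/(0.3·√(2π)))·exp(−(2.4−3.8)²/(2·0.3²)) = 1.329808·exp(-10.88889) = 2.48202e-05
Unnormalised posteriors:
  π_I·p_I = 0.25 × 3.65536e-43 = 9.13839e-44
  π_II·p_II = 0.27 × 0.17997 = 0.0485919
  π_III·p_III = 0.16 × 0.0016009 = 0.000256144
  π_IV·p_IV = 0.32 × 2.48202e-05 = 7.94245e-06
Marginal: 9.13839e-44 + 0.0485919 + 0.000256144 + 7.94245e-06 = 0.048856
So the posterior for Class II is 0.0485919 / 0.048856 ≈ 0.9946.

0.9946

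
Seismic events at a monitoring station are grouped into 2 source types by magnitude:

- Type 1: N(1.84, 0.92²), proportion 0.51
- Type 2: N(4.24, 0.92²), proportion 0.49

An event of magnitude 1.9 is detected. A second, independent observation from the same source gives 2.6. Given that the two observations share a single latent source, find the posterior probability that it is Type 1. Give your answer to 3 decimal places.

Posterior ∝ prior × likelihood, so P(k | x) ∝ π_k f_k(x); normalise over all components.
Since both observations come from the same component, the likelihood for component k is f_k(x₁)·f_k(x₂).
  L_1 = [(1/(0.92·√(2π)))·exp(−(1.9−1.84)²/(2·0.92²)) = 0.433633·exp(-0.00213) = 0.432712] × [0.308274] = 0.133394
  L_2 = [(1/(0.92·√(2π)))·exp(−(1.9−4.24)²/(2·0.92²)) = 0.433633·exp(-3.23464) = 0.017074] × [0.0885309] = 0.00151158
Prior × likelihood for each component:
  π_1·L_1 = 0.51 × 0.133394 = 0.0680308
  π_2·L_2 = 0.49 × 0.00151158 = 0.000740673
Marginal: 0.0680308 + 0.000740673 = 0.0687715
P(Type 1 | x) = 0.0680308 / 0.0687715 ≈ 0.989

0.989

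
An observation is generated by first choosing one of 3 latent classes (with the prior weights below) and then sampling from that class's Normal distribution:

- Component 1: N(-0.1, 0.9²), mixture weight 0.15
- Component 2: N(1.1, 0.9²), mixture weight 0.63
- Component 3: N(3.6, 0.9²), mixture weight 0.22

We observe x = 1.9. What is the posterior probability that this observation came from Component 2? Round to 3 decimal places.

0.895

P(component k | x) = π_k·f_k(x) / marginal(x), where marginal(x) = Σ_j π_j·f_j(x).
Component likelihoods at x = 1.9:
  f_1 = 0.0375263
  f_2 = 0.298603
  f_3 = 0.0744574
Weight by the priors:
  π_1·f_1 = 0.15 × 0.0375263 = 0.00562894
  π_2·f_2 = 0.63 × 0.298603 = 0.18812
  π_3·f_3 = 0.22 × 0.0744574 = 0.0163806
Sum: 0.00562894 + 0.18812 + 0.0163806 = 0.21013
Responsibility of Component 2: 0.18812 / 0.21013 ≈ 0.895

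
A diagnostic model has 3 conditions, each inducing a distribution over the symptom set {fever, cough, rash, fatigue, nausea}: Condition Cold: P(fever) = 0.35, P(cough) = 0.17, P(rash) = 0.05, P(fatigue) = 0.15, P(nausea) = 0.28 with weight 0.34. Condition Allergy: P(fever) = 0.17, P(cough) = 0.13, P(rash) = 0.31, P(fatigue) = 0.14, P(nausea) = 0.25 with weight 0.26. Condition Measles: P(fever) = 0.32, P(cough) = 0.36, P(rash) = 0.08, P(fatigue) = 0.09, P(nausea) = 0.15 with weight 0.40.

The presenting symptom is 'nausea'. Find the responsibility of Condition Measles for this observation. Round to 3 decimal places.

0.272

Posterior ∝ prior × likelihood, so P(k | x) ∝ P(Z=k) f_k(x); normalise over all components.
Component likelihoods at x = 'nausea':
  p_Cold = P(nausea | comp) = 0.28
  p_Allergy = P(nausea | comp) = 0.25
  p_Measles = P(nausea | comp) = 0.15
Unnormalised posteriors:
  P(Z=Cold)·p_Cold = 0.34 × 0.28 = 0.0952
  P(Z=Allergy)·p_Allergy = 0.26 × 0.25 = 0.065
  P(Z=Measles)·p_Measles = 0.40 × 0.15 = 0.06
Sum: 0.0952 + 0.065 + 0.06 = 0.2202
So the posterior for Condition Measles is 0.06 / 0.2202 ≈ 0.272.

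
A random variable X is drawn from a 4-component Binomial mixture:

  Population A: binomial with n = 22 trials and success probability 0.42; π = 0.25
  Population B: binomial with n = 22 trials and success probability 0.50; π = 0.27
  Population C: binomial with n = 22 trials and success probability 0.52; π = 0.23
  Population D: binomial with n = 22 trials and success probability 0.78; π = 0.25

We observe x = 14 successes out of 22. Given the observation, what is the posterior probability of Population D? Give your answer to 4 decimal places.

Apply Bayes' rule: the posterior for each component is proportional to its prior times its likelihood at x.
Evaluate each component's likelihood at the observed value:
  p_A = 0.0217647
  p_B = 0.0762391
  p_C = 0.0952389
  p_D = 0.0541432
Unnormalised posteriors:
  w_A·p_A = 0.25 × 0.0217647 = 0.00544116
  w_B·p_B = 0.27 × 0.0762391 = 0.0205846
  w_C·p_C = 0.23 × 0.0952389 = 0.0219049
  w_D·p_D = 0.25 × 0.0541432 = 0.0135358
Evidence: 0.00544116 + 0.0205846 + 0.0219049 + 0.0135358 = 0.0614665
P(Population D | the observation) ≈ 0.2202

0.2202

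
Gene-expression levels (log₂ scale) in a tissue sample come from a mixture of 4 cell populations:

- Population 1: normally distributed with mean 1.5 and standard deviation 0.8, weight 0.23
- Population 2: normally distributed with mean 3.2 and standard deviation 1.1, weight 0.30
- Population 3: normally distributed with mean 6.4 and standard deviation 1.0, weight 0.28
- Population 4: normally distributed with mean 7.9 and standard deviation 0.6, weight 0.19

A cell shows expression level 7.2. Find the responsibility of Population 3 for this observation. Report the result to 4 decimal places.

0.5585

By Bayes' theorem, P(k | x) = π_k f_k(x) / Σ_j π_j f_j(x).
Evaluate each component's likelihood at the observed value:
  p_1 = (1/(0.8·√(2π)))·exp(−(7.2−1.5)²/(2·0.8²)) = 0.498678·exp(-25.38281) = 4.72286e-12
  p_2 = (1/(1.1·√(2π)))·exp(−(7.2−3.2)²/(2·1.1²)) = 0.362675·exp(-6.61157) = 0.000487696
  p_3 = (1/(1.0·√(2π)))·exp(−(7.2−6.4)²/(2·1.0²)) = 0.398942·exp(-0.32000) = 0.289692
  p_4 = (1/(0.6·√(2π)))·exp(−(7.2−7.9)²/(2·0.6²)) = 0.664904·exp(-0.68056) = 0.336664
Multiply by the mixture weights:
  π_1·p_1 = 0.23 × 4.72286e-12 = 1.08626e-12
  π_2·p_2 = 0.30 × 0.000487696 = 0.000146309
  π_3·p_3 = 0.28 × 0.289692 = 0.0811136
  π_4·p_4 = 0.19 × 0.336664 = 0.0639663
Denominator: 1.08626e-12 + 0.000146309 + 0.0811136 + 0.0639663 = 0.145226
Responsibility of Population 3: 0.0811136 / 0.145226 ≈ 0.5585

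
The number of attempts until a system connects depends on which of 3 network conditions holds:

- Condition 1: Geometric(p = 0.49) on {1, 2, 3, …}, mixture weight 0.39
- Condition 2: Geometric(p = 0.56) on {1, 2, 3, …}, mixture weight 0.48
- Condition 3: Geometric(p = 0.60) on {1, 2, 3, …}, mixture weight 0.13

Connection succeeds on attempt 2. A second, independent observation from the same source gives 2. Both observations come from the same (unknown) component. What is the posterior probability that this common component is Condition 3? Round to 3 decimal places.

Apply Bayes' rule: the posterior for each component is proportional to its prior times its likelihood at x.
Since both observations come from the same component, the likelihood for component k is f_k(x₁)·f_k(x₂).
  p_1 = [0.2499] × [0.2499] = 0.06245
  p_2 = [0.2464] × [0.2464] = 0.060713
  p_3 = [0.24] × [0.24] = 0.0576
Weight by the priors:
  π_1·p_1 = 0.39 × 0.06245 = 0.0243555
  π_2·p_2 = 0.48 × 0.060713 = 0.0291422
  π_3·p_3 = 0.13 × 0.0576 = 0.007488
Evidence: 0.0243555 + 0.0291422 + 0.007488 = 0.0609857
P(Condition 3 | x₁, x₂) ≈ 0.123

0.123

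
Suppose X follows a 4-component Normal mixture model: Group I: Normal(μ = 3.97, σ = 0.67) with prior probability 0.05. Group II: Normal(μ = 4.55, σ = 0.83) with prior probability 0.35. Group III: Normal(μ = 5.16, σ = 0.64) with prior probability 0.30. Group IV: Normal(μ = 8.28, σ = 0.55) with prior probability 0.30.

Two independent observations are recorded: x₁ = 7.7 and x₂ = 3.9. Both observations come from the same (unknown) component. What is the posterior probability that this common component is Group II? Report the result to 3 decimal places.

0.874

By Bayes' theorem, P(k | x) = w_k f_k(x) / Σ_j w_j f_j(x).
Since both observations come from the same component, the likelihood for component k is f_k(x₁)·f_k(x₂).
  f_I = [(1/(0.67·√(2π)))·exp(−(7.7−3.97)²/(2·0.67²)) = 0.595436·exp(-15.49666) = 1.10847e-07] × [0.592195] = 6.56428e-08
  f_II = [(1/(0.83·√(2π)))·exp(−(7.7−4.55)²/(2·0.83²)) = 0.480653·exp(-7.20170) = 0.00035824] × [0.353717] = 0.000126716
  f_III = [(1/(0.64·√(2π)))·exp(−(7.7−5.16)²/(2·0.64²)) = 0.623347·exp(-7.87549) = 0.000236837] × [0.0897579] = 2.1258e-05
  f_IV = [(1/(0.55·√(2π)))·exp(−(7.7−8.28)²/(2·0.55²)) = 0.725350·exp(-0.55603) = 0.415973] × [1.22794e-14] = 5.1079e-15
Prior × likelihood for each component:
  w_I·f_I = 0.05 × 6.56428e-08 = 3.28214e-09
  w_II·f_II = 0.35 × 0.000126716 = 4.43505e-05
  w_III·f_III = 0.30 × 2.1258e-05 = 6.37739e-06
  w_IV·f_IV = 0.30 × 5.1079e-15 = 1.53237e-15
Evidence: 3.28214e-09 + 4.43505e-05 + 6.37739e-06 + 1.53237e-15 = 5.07312e-05
P(Group II | data) ≈ 0.874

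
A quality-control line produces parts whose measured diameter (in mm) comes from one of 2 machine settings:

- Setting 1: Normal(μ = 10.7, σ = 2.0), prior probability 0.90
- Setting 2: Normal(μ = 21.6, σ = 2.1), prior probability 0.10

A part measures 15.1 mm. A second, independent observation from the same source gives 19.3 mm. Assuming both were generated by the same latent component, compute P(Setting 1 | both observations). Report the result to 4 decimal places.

The responsibility of component k is π_k f_k(x) divided by Σ_j π_j f_j(x).
Since both observations come from the same component, the likelihood for component k is f_k(x₁)·f_k(x₂).
  L_1 = [(1/(2.0·√(2π)))·exp(−(15.1−10.7)²/(2·2.0²)) = 0.199471·exp(-2.42000) = 0.0177373] × [1.92676e-05] = 3.41755e-07
  L_2 = [(1/(2.1·√(2π)))·exp(−(15.1−21.6)²/(2·2.1²)) = 0.189973·exp(-4.79025) = 0.00157874] × [0.104283] = 0.000164636
Weight by the priors:
  π_1·L_1 = 0.90 × 3.41755e-07 = 3.0758e-07
  π_2·L_2 = 0.10 × 0.000164636 = 1.64636e-05
Normaliser: 3.0758e-07 + 1.64636e-05 = 1.67712e-05
So the posterior for Setting 1 is 3.0758e-07 / 1.67712e-05 ≈ 0.0183.

0.0183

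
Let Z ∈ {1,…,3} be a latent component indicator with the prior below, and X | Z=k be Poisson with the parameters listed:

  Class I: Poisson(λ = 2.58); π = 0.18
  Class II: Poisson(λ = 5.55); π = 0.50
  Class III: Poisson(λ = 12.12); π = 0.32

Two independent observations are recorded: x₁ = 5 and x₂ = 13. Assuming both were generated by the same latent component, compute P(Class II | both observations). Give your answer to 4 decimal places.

P(component k | x) = P(Z=k)·f_k(x) / marginal(x), where marginal(x) = Σ_j P(Z=j)·f_j(x).
Since both observations come from the same component, the likelihood for component k is f_k(x₁)·f_k(x₂).
  f_I = [e^(−2.58)·2.58^5/5! = 0.0721834] × [2.73084e-06] = 1.97121e-07
  f_II = [e^(−5.55)·5.55^5/5! = 0.170588] × [0.00295933] = 0.000504828
  f_III = [e^(−12.12)·12.12^5/5! = 0.0118763] × [0.106563] = 0.00126557
Prior × likelihood for each component:
  P(Z=I)·f_I = 0.18 × 1.97121e-07 = 3.54818e-08
  P(Z=II)·f_II = 0.50 × 0.000504828 = 0.000252414
  P(Z=III)·f_III = 0.32 × 0.00126557 = 0.000404984
Normaliser: 3.54818e-08 + 0.000252414 + 0.000404984 = 0.000657433
P(Class II | data) = 0.000252414 / 0.000657433 ≈ 0.3839

0.3839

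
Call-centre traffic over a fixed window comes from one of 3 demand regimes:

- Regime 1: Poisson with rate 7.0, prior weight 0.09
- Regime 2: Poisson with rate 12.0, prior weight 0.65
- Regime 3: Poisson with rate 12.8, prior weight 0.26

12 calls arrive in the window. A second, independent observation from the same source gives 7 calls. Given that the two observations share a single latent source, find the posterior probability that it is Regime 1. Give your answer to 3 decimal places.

Apply Bayes' rule: the posterior for each component is proportional to its prior times its likelihood at x.
Since both observations come from the same component, the likelihood for component k is f_k(x₁)·f_k(x₂).
  f_1 = [e^(−7.0)·7.0^12/12! = 0.0263498] × [0.149003] = 0.0039262
  f_2 = [e^(−12.0)·12.0^12/12! = 0.114368] × [0.0436822] = 0.00499584
  f_3 = [e^(−12.8)·12.8^12/12! = 0.111484] × [0.0308368] = 0.00343782
Weight by the priors:
  π_1·f_1 = 0.09 × 0.0039262 = 0.000353358
  π_2·f_2 = 0.65 × 0.00499584 = 0.0032473
  π_3·f_3 = 0.26 × 0.00343782 = 0.000893833
Evidence: 0.000353358 + 0.0032473 + 0.000893833 = 0.00449449
So the posterior for Regime 1 is 0.000353358 / 0.00449449 ≈ 0.079.

0.079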